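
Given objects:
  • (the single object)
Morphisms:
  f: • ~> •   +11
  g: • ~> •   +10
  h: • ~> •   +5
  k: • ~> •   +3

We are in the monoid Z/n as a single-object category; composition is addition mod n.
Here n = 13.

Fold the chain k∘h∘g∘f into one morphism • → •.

Answer: +3

Trace:
  0 +11≡11 +10≡8 +5≡0 +3≡3  (mod 13)
composite: +3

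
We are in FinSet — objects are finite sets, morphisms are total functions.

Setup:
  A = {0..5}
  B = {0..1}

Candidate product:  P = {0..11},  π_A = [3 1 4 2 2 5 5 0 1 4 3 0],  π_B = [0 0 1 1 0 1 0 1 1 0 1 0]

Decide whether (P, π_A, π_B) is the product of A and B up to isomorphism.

|A|·|B| = 6·2 = 12;  |P| = 12
Check the pairing map k ↦ (π_A(k), π_B(k)):
  0 -> (3,0)
  1 -> (1,0)
  2 -> (4,1)
  3 -> (2,1)
  4 -> (2,0)
  5 -> (5,1)
  6 -> (5,0)
  7 -> (0,1)
  8 -> (1,1)
  9 -> (4,0)
  10 -> (3,1)
  11 -> (0,0)
distinct pairs in image: 12 / 12 needed
  → bijection onto A×B; projections well-typed.

Answer: VALID PRODUCT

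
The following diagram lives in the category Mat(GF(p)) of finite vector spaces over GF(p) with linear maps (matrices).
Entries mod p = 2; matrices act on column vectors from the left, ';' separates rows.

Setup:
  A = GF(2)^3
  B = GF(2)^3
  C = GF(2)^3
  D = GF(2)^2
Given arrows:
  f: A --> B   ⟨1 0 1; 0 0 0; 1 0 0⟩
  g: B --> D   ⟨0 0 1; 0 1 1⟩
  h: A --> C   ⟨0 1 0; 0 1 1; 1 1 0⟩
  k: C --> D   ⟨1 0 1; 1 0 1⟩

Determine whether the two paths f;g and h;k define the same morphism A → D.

Answer: COMMUTES

Work:
1) trace f;g:
  e0=(1,0,0) f-->(1,0,1) g-->(1,1)
  e1=(0,1,0) f-->(0,0,0) g-->(0,0)
  e2=(0,0,1) f-->(1,0,0) g-->(0,0)
  ⟦path⟧₁ = ⟨1 0 0; 1 0 0⟩
2) trace h;k:
  e0=(1,0,0) h-->(0,0,1) k-->(1,1)
  e1=(0,1,0) h-->(1,1,1) k-->(0,0)
  e2=(0,0,1) h-->(0,1,0) k-->(0,0)
  ⟦path⟧₂ = ⟨1 0 0; 1 0 0⟩
Equal? same morphism ✓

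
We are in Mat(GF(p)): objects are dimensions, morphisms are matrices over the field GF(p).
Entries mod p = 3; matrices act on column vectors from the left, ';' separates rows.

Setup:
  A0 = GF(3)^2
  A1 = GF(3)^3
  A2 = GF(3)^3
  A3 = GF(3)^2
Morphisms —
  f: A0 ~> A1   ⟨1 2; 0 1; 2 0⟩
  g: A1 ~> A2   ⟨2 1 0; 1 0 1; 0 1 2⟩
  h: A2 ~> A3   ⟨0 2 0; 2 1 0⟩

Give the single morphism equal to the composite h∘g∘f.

  e0=⟨1,0⟩ f~>⟨1,0,2⟩ g~>⟨2,0,1⟩ h~>⟨0,1⟩
  e1=⟨0,1⟩ f~>⟨2,1,0⟩ g~>⟨2,2,1⟩ h~>⟨1,0⟩
composite: ⟨0 1; 1 0⟩

Answer: ⟨0 1; 1 0⟩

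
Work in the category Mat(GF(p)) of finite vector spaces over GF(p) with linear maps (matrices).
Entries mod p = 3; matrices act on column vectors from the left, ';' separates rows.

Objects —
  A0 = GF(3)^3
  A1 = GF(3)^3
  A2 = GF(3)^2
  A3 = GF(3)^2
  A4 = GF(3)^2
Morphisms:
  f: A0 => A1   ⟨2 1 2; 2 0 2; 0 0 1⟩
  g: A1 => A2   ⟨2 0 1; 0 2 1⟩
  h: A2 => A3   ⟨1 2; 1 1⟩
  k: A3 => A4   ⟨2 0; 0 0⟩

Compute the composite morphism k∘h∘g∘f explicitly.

Answer: ⟨0 1 0; 0 0 0⟩

Derivation:
  e0=⟨1,0,0⟩ f=>⟨2,2,0⟩ g=>⟨1,1⟩ h=>⟨0,2⟩ k=>⟨0,0⟩
  e1=⟨0,1,0⟩ f=>⟨1,0,0⟩ g=>⟨2,0⟩ h=>⟨2,2⟩ k=>⟨1,0⟩
  e2=⟨0,0,1⟩ f=>⟨2,2,1⟩ g=>⟨2,2⟩ h=>⟨0,1⟩ k=>⟨0,0⟩
⟦path⟧: ⟨0 1 0; 0 0 0⟩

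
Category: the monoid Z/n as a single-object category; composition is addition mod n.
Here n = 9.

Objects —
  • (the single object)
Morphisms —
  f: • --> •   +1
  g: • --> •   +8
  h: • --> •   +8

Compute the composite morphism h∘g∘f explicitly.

Answer: +8

Trace:
  0 +1≡1 +8≡0 +8≡8  (mod 9)
result: +8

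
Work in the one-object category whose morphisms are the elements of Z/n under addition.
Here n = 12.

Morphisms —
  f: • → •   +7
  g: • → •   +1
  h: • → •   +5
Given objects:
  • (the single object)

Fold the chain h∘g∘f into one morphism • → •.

Answer: +1

Trace:
  0 +7≡7 +1≡8 +5≡1  (mod 12)
⟦path⟧: +1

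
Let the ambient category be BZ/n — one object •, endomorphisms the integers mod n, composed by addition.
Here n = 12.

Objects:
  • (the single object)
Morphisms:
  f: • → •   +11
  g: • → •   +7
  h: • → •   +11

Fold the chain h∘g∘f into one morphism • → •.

Answer: +5

Work:
  0 +11≡11 +7≡6 +11≡5  (mod 12)
⟦path⟧: +5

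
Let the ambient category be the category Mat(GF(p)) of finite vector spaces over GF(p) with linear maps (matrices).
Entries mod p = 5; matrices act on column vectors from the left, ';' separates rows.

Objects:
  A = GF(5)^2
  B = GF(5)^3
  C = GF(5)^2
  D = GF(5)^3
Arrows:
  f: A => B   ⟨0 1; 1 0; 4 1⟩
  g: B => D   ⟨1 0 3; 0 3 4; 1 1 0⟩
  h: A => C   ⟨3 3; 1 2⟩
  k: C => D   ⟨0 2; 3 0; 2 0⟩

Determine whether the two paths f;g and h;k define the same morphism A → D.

Answer: COMMUTES

Work:
Path 1 = f;g:
  e0=(1,0) f=>(0,1,4) g=>(2,4,1)
  e1=(0,1) f=>(1,0,1) g=>(4,4,1)
  result₁ = ⟨2 4; 4 4; 1 1⟩
Path 2 = h;k:
  e0=(1,0) h=>(3,1) k=>(2,4,1)
  e1=(0,1) h=>(3,2) k=>(4,4,1)
  result₂ = ⟨2 4; 4 4; 1 1⟩
Equal? equal; square commutes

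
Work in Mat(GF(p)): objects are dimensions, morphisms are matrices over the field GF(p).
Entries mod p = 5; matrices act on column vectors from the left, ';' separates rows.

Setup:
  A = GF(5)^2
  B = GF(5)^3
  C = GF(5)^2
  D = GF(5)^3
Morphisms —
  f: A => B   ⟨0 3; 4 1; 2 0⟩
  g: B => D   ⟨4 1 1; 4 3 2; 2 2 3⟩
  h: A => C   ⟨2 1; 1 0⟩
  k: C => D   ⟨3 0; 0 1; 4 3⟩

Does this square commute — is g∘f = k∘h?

Answer: DOES NOT COMMUTE

Work:
Along f;g (path 1):
  e0=[1,0] f=>[0,4,2] g=>[1,1,4]
  e1=[0,1] f=>[3,1,0] g=>[3,0,3]
  ⟦path⟧₁ = ⟨1 3; 1 0; 4 3⟩
Along h;k (path 2):
  e0=[1,0] h=>[2,1] k=>[1,1,1]
  e1=[0,1] h=>[1,0] k=>[3,0,4]
  ⟦path⟧₂ = ⟨1 3; 1 0; 1 4⟩
Equal? distinct morphisms ✗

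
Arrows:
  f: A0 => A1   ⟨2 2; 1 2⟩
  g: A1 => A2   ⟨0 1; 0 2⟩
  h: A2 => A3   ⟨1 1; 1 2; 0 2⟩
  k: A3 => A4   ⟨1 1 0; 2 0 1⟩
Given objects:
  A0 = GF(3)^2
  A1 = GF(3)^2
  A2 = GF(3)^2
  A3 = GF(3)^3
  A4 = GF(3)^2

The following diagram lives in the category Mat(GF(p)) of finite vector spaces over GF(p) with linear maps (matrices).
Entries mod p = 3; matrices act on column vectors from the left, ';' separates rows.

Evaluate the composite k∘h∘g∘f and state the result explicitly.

Answer: ⟨2 1; 1 2⟩

Work:
  e0=⟨1,0⟩ f=>⟨2,1⟩ g=>⟨1,2⟩ h=>⟨0,2,1⟩ k=>⟨2,1⟩
  e1=⟨0,1⟩ f=>⟨2,2⟩ g=>⟨2,1⟩ h=>⟨0,1,2⟩ k=>⟨1,2⟩
⟦path⟧: ⟨2 1; 1 2⟩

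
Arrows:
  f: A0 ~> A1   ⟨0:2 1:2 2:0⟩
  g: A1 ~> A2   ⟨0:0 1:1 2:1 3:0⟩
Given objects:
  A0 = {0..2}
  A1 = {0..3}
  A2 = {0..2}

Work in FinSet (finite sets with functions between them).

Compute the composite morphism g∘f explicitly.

Answer: ⟨0:1 1:1 2:0⟩

Derivation:
  0 f~>2 g~>1
  1 f~>2 g~>1
  2 f~>0 g~>0
composite: ⟨0:1 1:1 2:0⟩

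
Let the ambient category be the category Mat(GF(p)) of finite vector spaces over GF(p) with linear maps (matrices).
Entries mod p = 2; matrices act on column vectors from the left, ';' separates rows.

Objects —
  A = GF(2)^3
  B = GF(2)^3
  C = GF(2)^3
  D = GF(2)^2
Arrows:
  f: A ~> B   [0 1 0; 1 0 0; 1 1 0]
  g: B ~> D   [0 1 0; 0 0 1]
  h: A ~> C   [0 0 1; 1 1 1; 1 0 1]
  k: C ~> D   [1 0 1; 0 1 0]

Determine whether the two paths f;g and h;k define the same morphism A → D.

Path 1 = f;g:
  e0=(1,0,0) f~>(0,1,1) g~>(1,1)
  e1=(0,1,0) f~>(1,0,1) g~>(0,1)
  e2=(0,0,1) f~>(0,0,0) g~>(0,0)
  ⟦path⟧₁ = [1 0 0; 1 1 0]
Path 2 = h;k:
  e0=(1,0,0) h~>(0,1,1) k~>(1,1)
  e1=(0,1,0) h~>(0,1,0) k~>(0,1)
  e2=(0,0,1) h~>(1,1,1) k~>(0,1)
  ⟦path⟧₂ = [1 0 0; 1 1 1]
Equal? differ; not commutative

Answer: DOES NOT COMMUTE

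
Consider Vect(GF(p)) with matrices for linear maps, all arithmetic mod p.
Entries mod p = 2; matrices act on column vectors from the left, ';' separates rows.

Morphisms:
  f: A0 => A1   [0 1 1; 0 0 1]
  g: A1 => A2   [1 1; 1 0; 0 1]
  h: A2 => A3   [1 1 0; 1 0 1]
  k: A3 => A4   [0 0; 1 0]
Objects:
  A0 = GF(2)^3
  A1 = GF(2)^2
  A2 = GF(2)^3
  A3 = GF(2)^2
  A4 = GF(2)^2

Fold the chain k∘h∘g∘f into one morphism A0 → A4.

  e0=⟨1,0,0⟩ f=>⟨0,0⟩ g=>⟨0,0,0⟩ h=>⟨0,0⟩ k=>⟨0,0⟩
  e1=⟨0,1,0⟩ f=>⟨1,0⟩ g=>⟨1,1,0⟩ h=>⟨0,1⟩ k=>⟨0,0⟩
  e2=⟨0,0,1⟩ f=>⟨1,1⟩ g=>⟨0,1,1⟩ h=>⟨1,1⟩ k=>⟨0,1⟩
result: [0 0 0; 0 0 1]

Answer: [0 0 0; 0 0 1]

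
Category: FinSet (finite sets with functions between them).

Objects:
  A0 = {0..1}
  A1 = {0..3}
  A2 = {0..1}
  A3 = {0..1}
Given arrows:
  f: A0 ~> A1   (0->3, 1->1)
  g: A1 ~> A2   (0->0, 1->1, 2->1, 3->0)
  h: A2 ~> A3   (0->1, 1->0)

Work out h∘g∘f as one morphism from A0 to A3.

Answer: (0->1, 1->0)

Derivation:
  0 f~>3 g~>0 h~>1
  1 f~>1 g~>1 h~>0
composite: (0->1, 1->0)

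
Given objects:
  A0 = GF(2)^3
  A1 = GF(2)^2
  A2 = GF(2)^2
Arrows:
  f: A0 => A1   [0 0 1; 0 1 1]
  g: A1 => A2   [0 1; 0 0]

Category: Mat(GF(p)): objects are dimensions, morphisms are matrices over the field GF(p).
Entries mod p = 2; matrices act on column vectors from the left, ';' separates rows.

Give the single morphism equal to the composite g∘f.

  e0=[1,0,0] f=>[0,0] g=>[0,0]
  e1=[0,1,0] f=>[0,1] g=>[1,0]
  e2=[0,0,1] f=>[1,1] g=>[1,0]
⟦path⟧: [0 1 1; 0 0 0]

Answer: [0 1 1; 0 0 0]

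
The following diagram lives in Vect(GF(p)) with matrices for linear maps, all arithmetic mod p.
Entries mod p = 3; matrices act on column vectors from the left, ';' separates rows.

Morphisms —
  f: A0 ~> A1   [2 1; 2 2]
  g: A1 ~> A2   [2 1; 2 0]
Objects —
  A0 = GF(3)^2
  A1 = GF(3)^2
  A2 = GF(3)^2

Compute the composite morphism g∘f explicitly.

Answer: [0 1; 1 2]

Trace:
  e0=(1,0) f~>(2,2) g~>(0,1)
  e1=(0,1) f~>(1,2) g~>(1,2)
composite: [0 1; 1 2]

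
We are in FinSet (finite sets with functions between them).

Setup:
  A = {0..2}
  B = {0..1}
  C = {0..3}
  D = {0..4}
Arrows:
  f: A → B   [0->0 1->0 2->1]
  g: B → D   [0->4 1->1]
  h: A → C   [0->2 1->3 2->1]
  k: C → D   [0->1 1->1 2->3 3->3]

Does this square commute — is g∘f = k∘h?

Path 1 = f;g:
  0 f→0 g→4
  1 f→0 g→4
  2 f→1 g→1
  composite₁ = [0->4 1->4 2->1]
Path 2 = h;k:
  0 h→2 k→3
  1 h→3 k→3
  2 h→1 k→1
  composite₂ = [0->3 1->3 2->1]
Equal? differ; not commutative

Answer: DOES NOT COMMUTE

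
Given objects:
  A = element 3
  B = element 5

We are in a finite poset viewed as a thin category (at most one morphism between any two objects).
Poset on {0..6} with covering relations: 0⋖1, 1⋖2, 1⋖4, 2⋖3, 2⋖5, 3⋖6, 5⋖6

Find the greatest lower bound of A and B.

Common predecessors of 3,5: {0,1,2}
  0 ≤ 2
  1 ≤ 2
  2 ≤ 2
glb = 2

Answer: A∧B = 2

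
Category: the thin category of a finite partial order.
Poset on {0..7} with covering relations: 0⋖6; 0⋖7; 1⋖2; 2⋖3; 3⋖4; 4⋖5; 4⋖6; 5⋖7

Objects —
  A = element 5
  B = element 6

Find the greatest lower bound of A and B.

{x : x⊑A ∧ x⊑B} = {1,2,3,4}  (A=5, B=6)
  1 ⊑ 4
  2 ⊑ 4
  3 ⊑ 4
  4 ⊑ 4
glb = 4

Answer: A∧B = 4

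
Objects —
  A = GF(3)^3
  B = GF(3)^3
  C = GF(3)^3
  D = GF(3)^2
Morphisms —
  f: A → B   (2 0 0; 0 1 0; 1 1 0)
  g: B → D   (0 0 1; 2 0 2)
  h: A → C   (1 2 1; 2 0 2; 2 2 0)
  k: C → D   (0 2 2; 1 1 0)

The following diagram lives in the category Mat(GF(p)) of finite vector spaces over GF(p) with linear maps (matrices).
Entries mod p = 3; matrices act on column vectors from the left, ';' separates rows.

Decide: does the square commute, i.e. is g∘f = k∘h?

1) trace f;g:
  e0=(1,0,0) f→(2,0,1) g→(1,0)
  e1=(0,1,0) f→(0,1,1) g→(1,2)
  e2=(0,0,1) f→(0,0,0) g→(0,0)
  composite₁ = (1 1 0; 0 2 0)
2) trace h;k:
  e0=(1,0,0) h→(1,2,2) k→(2,0)
  e1=(0,1,0) h→(2,0,2) k→(1,2)
  e2=(0,0,1) h→(1,2,0) k→(1,0)
  composite₂ = (2 1 1; 0 2 0)
Equal? differ; not commutative

Answer: DOES NOT COMMUTE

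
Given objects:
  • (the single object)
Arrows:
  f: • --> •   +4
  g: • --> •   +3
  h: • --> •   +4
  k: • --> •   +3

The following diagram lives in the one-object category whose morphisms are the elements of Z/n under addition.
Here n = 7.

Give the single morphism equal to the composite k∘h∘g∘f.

  0 +4≡4 +3≡0 +4≡4 +3≡0  (mod 7)
composite: +0

Answer: +0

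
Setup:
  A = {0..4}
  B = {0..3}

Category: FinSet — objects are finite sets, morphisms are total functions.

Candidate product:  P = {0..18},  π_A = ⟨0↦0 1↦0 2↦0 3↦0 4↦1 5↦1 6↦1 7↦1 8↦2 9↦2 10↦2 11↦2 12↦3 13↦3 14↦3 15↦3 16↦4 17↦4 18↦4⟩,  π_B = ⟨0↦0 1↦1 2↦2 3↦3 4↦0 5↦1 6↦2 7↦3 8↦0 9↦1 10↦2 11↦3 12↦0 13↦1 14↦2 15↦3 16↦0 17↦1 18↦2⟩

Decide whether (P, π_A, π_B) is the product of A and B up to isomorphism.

Answer: NOT A VALID PRODUCT — |P|=19 ≠ |A|·|B|=20

Trace:
|A|·|B| = 5·4 = 20;  |P| = 19
  → cardinalities differ; no bijection possible.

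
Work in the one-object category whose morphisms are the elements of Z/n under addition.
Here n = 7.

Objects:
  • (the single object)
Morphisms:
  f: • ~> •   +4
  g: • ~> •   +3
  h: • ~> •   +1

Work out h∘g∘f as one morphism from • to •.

  0 +4≡4 +3≡0 +1≡1  (mod 7)
result: +1

Answer: +1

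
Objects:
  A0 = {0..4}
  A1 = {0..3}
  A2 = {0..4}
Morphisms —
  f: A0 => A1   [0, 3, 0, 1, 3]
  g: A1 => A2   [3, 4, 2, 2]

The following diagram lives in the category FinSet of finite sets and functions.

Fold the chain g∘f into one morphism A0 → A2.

  0 f=>0 g=>3
  1 f=>3 g=>2
  2 f=>0 g=>3
  3 f=>1 g=>4
  4 f=>3 g=>2
composite: [3, 2, 3, 4, 2]

Answer: [3, 2, 3, 4, 2]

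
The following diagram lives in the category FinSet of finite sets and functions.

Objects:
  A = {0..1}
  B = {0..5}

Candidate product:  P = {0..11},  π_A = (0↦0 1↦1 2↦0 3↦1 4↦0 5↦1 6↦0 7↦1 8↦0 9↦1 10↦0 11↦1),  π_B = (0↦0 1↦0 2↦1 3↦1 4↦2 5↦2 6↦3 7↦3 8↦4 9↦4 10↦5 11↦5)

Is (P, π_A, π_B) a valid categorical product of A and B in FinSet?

|A|·|B| = 2·6 = 12;  |P| = 12
Check the pairing map k ↦ (π_A(k), π_B(k)):
  0 ↦ (0,0)
  1 ↦ (1,0)
  2 ↦ (0,1)
  3 ↦ (1,1)
  4 ↦ (0,2)
  5 ↦ (1,2)
  6 ↦ (0,3)
  7 ↦ (1,3)
  8 ↦ (0,4)
  9 ↦ (1,4)
  10 ↦ (0,5)
  11 ↦ (1,5)
distinct pairs in image: 12 / 12 needed
  → bijection onto A×B; projections well-typed.

Answer: VALID PRODUCT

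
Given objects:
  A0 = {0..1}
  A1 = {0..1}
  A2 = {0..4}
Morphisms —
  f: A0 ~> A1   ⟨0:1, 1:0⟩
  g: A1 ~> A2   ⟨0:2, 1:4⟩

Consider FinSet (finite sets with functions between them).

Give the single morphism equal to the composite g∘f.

Answer: ⟨0:4, 1:2⟩

Derivation:
  0 f~>1 g~>4
  1 f~>0 g~>2
composite: ⟨0:4, 1:2⟩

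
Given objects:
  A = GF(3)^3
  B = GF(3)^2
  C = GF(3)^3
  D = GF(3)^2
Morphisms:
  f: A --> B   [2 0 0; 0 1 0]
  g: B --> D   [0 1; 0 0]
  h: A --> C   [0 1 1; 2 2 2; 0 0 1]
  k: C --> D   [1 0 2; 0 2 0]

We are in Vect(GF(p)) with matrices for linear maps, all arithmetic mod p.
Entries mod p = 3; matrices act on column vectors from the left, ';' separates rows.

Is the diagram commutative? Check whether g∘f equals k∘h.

Answer: DOES NOT COMMUTE

Derivation:
Along f;g (path 1):
  e0=(1,0,0) f-->(2,0) g-->(0,0)
  e1=(0,1,0) f-->(0,1) g-->(1,0)
  e2=(0,0,1) f-->(0,0) g-->(0,0)
  ⟦path⟧₁ = [0 1 0; 0 0 0]
Along h;k (path 2):
  e0=(1,0,0) h-->(0,2,0) k-->(0,1)
  e1=(0,1,0) h-->(1,2,0) k-->(1,1)
  e2=(0,0,1) h-->(1,2,1) k-->(0,1)
  ⟦path⟧₂ = [0 1 0; 1 1 1]
Equal? distinct morphisms ✗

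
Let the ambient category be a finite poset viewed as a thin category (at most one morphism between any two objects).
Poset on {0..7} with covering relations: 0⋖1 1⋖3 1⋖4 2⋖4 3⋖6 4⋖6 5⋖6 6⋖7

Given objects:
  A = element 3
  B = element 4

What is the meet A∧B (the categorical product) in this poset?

Lower bounds of A=3 and B=4: {0,1}
  0 ⊑ 1
  1 ⊑ 1
glb = 1

Answer: A∧B = 1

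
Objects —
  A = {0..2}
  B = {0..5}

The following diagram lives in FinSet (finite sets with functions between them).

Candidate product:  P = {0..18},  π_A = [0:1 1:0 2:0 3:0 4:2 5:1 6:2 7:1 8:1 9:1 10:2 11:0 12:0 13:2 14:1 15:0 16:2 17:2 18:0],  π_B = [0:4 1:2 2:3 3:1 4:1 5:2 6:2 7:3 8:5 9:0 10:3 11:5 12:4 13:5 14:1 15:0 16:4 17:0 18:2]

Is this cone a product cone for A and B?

Answer: NOT A VALID PRODUCT — |P|=19 ≠ |A|·|B|=18

Trace:
|A|·|B| = 3·6 = 18;  |P| = 19
  → cardinalities differ; no bijection possible.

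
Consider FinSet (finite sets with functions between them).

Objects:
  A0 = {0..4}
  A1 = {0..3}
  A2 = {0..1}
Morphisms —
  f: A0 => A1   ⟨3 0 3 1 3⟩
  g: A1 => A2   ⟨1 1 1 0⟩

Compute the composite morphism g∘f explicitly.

  0 f=>3 g=>0
  1 f=>0 g=>1
  2 f=>3 g=>0
  3 f=>1 g=>1
  4 f=>3 g=>0
composite: ⟨0 1 0 1 0⟩

Answer: ⟨0 1 0 1 0⟩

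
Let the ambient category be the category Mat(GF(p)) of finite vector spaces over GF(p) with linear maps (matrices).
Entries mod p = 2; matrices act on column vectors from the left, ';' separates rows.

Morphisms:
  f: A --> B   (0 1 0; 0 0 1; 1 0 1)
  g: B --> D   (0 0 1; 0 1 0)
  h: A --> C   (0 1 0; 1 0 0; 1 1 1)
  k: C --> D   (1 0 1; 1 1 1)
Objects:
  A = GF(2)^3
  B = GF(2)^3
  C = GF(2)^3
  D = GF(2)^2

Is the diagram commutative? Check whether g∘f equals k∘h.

Along f;g (path 1):
  e0=(1,0,0) f-->(0,0,1) g-->(1,0)
  e1=(0,1,0) f-->(1,0,0) g-->(0,0)
  e2=(0,0,1) f-->(0,1,1) g-->(1,1)
  composite₁ = (1 0 1; 0 0 1)
Along h;k (path 2):
  e0=(1,0,0) h-->(0,1,1) k-->(1,0)
  e1=(0,1,0) h-->(1,0,1) k-->(0,0)
  e2=(0,0,1) h-->(0,0,1) k-->(1,1)
  composite₂ = (1 0 1; 0 0 1)
Equal? YES — commutes

Answer: COMMUTES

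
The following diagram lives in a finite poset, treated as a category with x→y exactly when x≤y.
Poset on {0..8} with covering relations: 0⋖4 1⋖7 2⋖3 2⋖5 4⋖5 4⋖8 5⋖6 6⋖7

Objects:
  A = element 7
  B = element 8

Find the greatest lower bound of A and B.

Lower bounds of A=7 and B=8: {0,4}
  0 <= 4
  4 <= 4
glb = 4

Answer: A∧B = 4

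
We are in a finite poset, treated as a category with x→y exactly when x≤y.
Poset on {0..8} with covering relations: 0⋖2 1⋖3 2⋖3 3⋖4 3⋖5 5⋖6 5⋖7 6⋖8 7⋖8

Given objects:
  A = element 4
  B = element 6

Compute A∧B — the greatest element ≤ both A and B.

Lower bounds of A=4 and B=6: {0,1,2,3}
  0 ⊑ 3
  1 ⊑ 3
  2 ⊑ 3
  3 ⊑ 3
glb = 3

Answer: A∧B = 3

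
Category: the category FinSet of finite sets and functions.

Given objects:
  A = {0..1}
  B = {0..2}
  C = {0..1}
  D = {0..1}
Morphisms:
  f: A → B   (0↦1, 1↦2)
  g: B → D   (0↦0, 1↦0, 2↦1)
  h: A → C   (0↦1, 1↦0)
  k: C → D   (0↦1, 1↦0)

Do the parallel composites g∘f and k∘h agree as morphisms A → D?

Answer: COMMUTES

Derivation:
1) trace f;g:
  0 f→1 g→0
  1 f→2 g→1
  ⟦path⟧₁ = (0↦0, 1↦1)
2) trace h;k:
  0 h→1 k→0
  1 h→0 k→1
  ⟦path⟧₂ = (0↦0, 1↦1)
Equal? YES — commutes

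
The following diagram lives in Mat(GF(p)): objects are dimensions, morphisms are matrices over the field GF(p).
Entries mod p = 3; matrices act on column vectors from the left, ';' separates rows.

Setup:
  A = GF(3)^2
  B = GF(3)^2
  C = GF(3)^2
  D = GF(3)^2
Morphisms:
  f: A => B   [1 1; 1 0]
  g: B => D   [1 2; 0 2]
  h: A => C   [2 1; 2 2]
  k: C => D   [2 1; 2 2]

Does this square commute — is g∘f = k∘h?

1) trace f;g:
  e0=[1,0] f=>[1,1] g=>[0,2]
  e1=[0,1] f=>[1,0] g=>[1,0]
  result₁ = [0 1; 2 0]
2) trace h;k:
  e0=[1,0] h=>[2,2] k=>[0,2]
  e1=[0,1] h=>[1,2] k=>[1,0]
  result₂ = [0 1; 2 0]
Equal? YES — commutes

Answer: COMMUTES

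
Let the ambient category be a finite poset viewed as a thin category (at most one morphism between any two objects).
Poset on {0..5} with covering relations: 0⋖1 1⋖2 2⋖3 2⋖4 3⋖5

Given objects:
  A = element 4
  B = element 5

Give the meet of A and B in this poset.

{x : x⊑A ∧ x⊑B} = {0,1,2}  (A=4, B=5)
  0 ⊑ 2
  1 ⊑ 2
  2 ⊑ 2
glb = 2

Answer: A∧B = 2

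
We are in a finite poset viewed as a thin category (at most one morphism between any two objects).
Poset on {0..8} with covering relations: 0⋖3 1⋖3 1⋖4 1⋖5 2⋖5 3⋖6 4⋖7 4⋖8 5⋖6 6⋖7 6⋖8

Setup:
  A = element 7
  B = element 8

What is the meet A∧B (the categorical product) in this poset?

Answer: NO MEET EXISTS

Trace:
Lower bounds of A=7 and B=8: {0,1,2,3,4,5,6}
  maximal lower bounds 4 and 6 are incomparable: neither 4⊑6 nor 6⊑4
→ no greatest lower bound exists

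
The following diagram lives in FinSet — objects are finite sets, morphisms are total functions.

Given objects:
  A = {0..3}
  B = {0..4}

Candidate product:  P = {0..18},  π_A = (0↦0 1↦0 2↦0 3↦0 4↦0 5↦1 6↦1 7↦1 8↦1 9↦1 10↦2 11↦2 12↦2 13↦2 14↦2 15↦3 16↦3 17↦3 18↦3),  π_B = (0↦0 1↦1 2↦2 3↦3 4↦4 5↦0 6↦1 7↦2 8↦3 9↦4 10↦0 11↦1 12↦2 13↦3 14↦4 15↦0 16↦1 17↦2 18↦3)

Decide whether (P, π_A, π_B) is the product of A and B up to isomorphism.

Answer: NOT A VALID PRODUCT — |P|=19 ≠ |A|·|B|=20

Trace:
|A|·|B| = 4·5 = 20;  |P| = 19
  → cardinalities differ; no bijection possible.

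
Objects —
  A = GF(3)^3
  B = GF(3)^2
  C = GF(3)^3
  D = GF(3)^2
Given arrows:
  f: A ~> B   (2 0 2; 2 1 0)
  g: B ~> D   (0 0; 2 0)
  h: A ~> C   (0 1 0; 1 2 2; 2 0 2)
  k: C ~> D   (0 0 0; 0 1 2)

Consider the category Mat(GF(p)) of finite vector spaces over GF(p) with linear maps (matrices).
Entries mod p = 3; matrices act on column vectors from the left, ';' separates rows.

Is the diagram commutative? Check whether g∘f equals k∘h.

Answer: DOES NOT COMMUTE

Trace:
Path 1 = f;g:
  e0=⟨1,0,0⟩ f~>⟨2,2⟩ g~>⟨0,1⟩
  e1=⟨0,1,0⟩ f~>⟨0,1⟩ g~>⟨0,0⟩
  e2=⟨0,0,1⟩ f~>⟨2,0⟩ g~>⟨0,1⟩
  composite₁ = (0 0 0; 1 0 1)
Path 2 = h;k:
  e0=⟨1,0,0⟩ h~>⟨0,1,2⟩ k~>⟨0,2⟩
  e1=⟨0,1,0⟩ h~>⟨1,2,0⟩ k~>⟨0,2⟩
  e2=⟨0,0,1⟩ h~>⟨0,2,2⟩ k~>⟨0,0⟩
  composite₂ = (0 0 0; 2 2 0)
Equal? NO — does not commute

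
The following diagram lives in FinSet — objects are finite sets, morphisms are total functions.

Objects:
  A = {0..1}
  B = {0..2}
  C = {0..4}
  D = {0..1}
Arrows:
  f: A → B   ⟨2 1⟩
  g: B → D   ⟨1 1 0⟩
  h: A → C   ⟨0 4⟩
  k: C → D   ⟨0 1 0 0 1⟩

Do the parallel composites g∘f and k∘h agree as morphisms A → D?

Answer: COMMUTES

Work:
Along f;g (path 1):
  0 f→2 g→0
  1 f→1 g→1
  result₁ = ⟨0 1⟩
Along h;k (path 2):
  0 h→0 k→0
  1 h→4 k→1
  result₂ = ⟨0 1⟩
Equal? same morphism ✓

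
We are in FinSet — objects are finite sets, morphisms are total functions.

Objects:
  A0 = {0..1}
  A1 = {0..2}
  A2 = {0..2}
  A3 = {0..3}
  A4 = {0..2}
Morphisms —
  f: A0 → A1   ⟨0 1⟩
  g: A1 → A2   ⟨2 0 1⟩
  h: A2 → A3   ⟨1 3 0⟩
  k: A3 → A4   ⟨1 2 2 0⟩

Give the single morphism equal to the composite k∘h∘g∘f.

Answer: ⟨1 2⟩

Work:
  0 f→0 g→2 h→0 k→1
  1 f→1 g→0 h→1 k→2
result: ⟨1 2⟩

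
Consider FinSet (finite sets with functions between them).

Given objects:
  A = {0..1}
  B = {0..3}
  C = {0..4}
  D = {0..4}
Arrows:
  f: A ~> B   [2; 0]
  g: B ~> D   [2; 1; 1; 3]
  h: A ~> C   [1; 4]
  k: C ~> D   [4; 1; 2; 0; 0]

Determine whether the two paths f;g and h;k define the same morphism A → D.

Answer: DOES NOT COMMUTE

Derivation:
Path 1 = f;g:
  0 f~>2 g~>1
  1 f~>0 g~>2
  ⟦path⟧₁ = [1; 2]
Path 2 = h;k:
  0 h~>1 k~>1
  1 h~>4 k~>0
  ⟦path⟧₂ = [1; 0]
Equal? distinct morphisms ✗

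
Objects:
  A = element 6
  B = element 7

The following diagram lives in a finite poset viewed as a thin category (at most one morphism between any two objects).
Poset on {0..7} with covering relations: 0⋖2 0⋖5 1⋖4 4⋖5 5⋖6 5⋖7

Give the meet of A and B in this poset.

Lower bounds of A=6 and B=7: {0,1,4,5}
  0 <= 5
  1 <= 5
  4 <= 5
  5 <= 5
glb = 5

Answer: A∧B = 5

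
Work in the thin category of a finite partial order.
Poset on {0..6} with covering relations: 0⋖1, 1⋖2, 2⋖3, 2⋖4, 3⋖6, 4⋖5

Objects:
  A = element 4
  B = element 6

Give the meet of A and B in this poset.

Lower bounds of A=4 and B=6: {0,1,2}
  0 ⊑ 2
  1 ⊑ 2
  2 ⊑ 2
glb = 2

Answer: A∧B = 2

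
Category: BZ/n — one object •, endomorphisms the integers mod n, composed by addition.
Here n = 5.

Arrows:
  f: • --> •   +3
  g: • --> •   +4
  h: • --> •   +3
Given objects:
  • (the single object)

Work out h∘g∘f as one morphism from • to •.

  0 +3≡3 +4≡2 +3≡0  (mod 5)
composite: +0

Answer: +0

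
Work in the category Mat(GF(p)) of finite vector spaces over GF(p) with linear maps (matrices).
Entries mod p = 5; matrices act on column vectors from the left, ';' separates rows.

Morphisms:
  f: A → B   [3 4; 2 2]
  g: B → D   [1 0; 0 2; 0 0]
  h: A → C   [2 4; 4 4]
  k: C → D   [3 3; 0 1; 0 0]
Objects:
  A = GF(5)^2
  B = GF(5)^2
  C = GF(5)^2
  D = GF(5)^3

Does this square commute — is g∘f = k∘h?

Answer: COMMUTES

Trace:
Along f;g (path 1):
  e0=(1,0) f→(3,2) g→(3,4,0)
  e1=(0,1) f→(4,2) g→(4,4,0)
  composite₁ = [3 4; 4 4; 0 0]
Along h;k (path 2):
  e0=(1,0) h→(2,4) k→(3,4,0)
  e1=(0,1) h→(4,4) k→(4,4,0)
  composite₂ = [3 4; 4 4; 0 0]
Equal? YES — commutes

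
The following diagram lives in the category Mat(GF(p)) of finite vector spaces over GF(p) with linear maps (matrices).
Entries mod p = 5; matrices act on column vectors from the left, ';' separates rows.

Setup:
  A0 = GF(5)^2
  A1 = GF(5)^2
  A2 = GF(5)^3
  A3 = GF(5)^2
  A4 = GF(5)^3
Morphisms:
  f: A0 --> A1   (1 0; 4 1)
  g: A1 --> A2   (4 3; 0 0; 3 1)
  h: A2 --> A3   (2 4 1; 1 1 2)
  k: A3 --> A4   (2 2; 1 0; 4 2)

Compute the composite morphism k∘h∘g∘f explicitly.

  e0=[1,0] f-->[1,4] g-->[1,0,2] h-->[4,0] k-->[3,4,1]
  e1=[0,1] f-->[0,1] g-->[3,0,1] h-->[2,0] k-->[4,2,3]
⟦path⟧: (3 4; 4 2; 1 3)

Answer: (3 4; 4 2; 1 3)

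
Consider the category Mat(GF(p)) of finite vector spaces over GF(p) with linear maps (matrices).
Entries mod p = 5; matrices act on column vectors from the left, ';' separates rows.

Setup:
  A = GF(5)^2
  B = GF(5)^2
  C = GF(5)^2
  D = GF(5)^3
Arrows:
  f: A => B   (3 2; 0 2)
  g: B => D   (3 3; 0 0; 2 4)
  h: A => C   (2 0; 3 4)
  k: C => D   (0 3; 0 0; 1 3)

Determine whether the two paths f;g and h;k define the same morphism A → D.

Answer: COMMUTES

Derivation:
Along f;g (path 1):
  e0=⟨1,0⟩ f=>⟨3,0⟩ g=>⟨4,0,1⟩
  e1=⟨0,1⟩ f=>⟨2,2⟩ g=>⟨2,0,2⟩
  ⟦path⟧₁ = (4 2; 0 0; 1 2)
Along h;k (path 2):
  e0=⟨1,0⟩ h=>⟨2,3⟩ k=>⟨4,0,1⟩
  e1=⟨0,1⟩ h=>⟨0,4⟩ k=>⟨2,0,2⟩
  ⟦path⟧₂ = (4 2; 0 0; 1 2)
Equal? equal; square commutes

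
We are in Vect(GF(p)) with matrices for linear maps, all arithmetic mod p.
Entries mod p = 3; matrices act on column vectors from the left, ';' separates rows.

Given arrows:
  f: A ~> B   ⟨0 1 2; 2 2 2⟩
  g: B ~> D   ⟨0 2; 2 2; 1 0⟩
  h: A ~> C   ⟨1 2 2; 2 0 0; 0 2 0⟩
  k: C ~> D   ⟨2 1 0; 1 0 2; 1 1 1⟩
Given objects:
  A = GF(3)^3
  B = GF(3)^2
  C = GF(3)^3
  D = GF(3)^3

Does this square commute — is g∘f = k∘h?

Path 1 = f;g:
  e0=[1,0,0] f~>[0,2] g~>[1,1,0]
  e1=[0,1,0] f~>[1,2] g~>[1,0,1]
  e2=[0,0,1] f~>[2,2] g~>[1,2,2]
  ⟦path⟧₁ = ⟨1 1 1; 1 0 2; 0 1 2⟩
Path 2 = h;k:
  e0=[1,0,0] h~>[1,2,0] k~>[1,1,0]
  e1=[0,1,0] h~>[2,0,2] k~>[1,0,1]
  e2=[0,0,1] h~>[2,0,0] k~>[1,2,2]
  ⟦path⟧₂ = ⟨1 1 1; 1 0 2; 0 1 2⟩
Equal? same morphism ✓

Answer: COMMUTES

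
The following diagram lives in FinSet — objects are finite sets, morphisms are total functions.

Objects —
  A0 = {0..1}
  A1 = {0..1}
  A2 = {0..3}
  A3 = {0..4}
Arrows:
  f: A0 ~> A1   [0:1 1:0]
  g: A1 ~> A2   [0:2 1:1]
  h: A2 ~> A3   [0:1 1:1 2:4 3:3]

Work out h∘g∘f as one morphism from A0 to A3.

  0 f~>1 g~>1 h~>1
  1 f~>0 g~>2 h~>4
⟦path⟧: [0:1 1:4]

Answer: [0:1 1:4]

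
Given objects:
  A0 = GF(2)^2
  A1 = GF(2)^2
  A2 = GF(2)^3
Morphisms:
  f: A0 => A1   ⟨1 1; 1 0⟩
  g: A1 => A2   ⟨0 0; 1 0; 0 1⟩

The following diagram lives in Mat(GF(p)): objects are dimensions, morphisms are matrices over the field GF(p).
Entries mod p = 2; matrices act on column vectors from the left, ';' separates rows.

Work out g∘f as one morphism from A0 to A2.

  e0=(1,0) f=>(1,1) g=>(0,1,1)
  e1=(0,1) f=>(1,0) g=>(0,1,0)
composite: ⟨0 0; 1 1; 1 0⟩

Answer: ⟨0 0; 1 1; 1 0⟩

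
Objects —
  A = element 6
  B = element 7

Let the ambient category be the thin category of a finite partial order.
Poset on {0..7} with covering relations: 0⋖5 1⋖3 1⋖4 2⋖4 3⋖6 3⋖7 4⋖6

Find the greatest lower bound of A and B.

Answer: A∧B = 3

Trace:
Common predecessors of 6,7: {1,3}
  1 ⊑ 3
  3 ⊑ 3
glb = 3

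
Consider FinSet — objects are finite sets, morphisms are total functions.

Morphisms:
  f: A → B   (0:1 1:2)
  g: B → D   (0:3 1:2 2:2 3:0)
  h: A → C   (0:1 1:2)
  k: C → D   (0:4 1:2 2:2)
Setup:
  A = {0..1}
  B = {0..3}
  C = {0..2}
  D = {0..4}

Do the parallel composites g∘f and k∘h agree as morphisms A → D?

Answer: COMMUTES

Trace:
Path 1 = f;g:
  0 f→1 g→2
  1 f→2 g→2
  ⟦path⟧₁ = (0:2 1:2)
Path 2 = h;k:
  0 h→1 k→2
  1 h→2 k→2
  ⟦path⟧₂ = (0:2 1:2)
Equal? YES — commutes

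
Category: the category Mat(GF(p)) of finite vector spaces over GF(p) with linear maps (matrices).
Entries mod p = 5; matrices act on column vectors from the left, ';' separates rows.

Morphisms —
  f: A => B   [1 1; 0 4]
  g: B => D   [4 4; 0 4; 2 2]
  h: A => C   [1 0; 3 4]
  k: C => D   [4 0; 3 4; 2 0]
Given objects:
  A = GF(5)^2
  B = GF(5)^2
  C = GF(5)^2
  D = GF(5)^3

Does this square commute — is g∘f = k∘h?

Answer: COMMUTES

Trace:
Along f;g (path 1):
  e0=(1,0) f=>(1,0) g=>(4,0,2)
  e1=(0,1) f=>(1,4) g=>(0,1,0)
  composite₁ = [4 0; 0 1; 2 0]
Along h;k (path 2):
  e0=(1,0) h=>(1,3) k=>(4,0,2)
  e1=(0,1) h=>(0,4) k=>(0,1,0)
  composite₂ = [4 0; 0 1; 2 0]
Equal? equal; square commutes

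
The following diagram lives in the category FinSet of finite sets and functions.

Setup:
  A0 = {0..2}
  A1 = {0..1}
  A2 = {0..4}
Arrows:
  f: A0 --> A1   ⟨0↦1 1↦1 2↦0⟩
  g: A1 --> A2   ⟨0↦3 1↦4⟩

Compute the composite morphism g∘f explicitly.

Answer: ⟨0↦4 1↦4 2↦3⟩

Trace:
  0 f-->1 g-->4
  1 f-->1 g-->4
  2 f-->0 g-->3
result: ⟨0↦4 1↦4 2↦3⟩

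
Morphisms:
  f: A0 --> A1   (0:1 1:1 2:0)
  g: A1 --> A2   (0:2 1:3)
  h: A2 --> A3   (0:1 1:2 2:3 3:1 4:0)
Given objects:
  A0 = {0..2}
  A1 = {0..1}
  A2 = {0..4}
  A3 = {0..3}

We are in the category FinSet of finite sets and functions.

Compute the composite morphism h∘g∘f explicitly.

  0 f-->1 g-->3 h-->1
  1 f-->1 g-->3 h-->1
  2 f-->0 g-->2 h-->3
⟦path⟧: (0:1 1:1 2:3)

Answer: (0:1 1:1 2:3)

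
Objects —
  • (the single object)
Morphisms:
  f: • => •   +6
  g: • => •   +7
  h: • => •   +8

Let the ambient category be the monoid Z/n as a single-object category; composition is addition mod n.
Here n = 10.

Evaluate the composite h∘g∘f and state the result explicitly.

Answer: +1

Derivation:
  0 +6≡6 +7≡3 +8≡1  (mod 10)
composite: +1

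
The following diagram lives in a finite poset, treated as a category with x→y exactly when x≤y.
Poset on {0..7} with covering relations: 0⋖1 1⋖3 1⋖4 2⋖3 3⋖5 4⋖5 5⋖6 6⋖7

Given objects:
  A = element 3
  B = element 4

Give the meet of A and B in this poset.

Answer: A∧B = 1

Trace:
Common predecessors of 3,4: {0,1}
  0 ≤ 1
  1 ≤ 1
glb = 1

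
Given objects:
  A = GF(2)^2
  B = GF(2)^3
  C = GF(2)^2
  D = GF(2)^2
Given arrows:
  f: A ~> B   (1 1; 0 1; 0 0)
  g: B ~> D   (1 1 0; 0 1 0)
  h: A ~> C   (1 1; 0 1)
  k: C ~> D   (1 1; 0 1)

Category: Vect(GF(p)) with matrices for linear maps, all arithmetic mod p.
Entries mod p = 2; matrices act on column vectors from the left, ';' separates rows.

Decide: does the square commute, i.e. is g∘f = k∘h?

Answer: COMMUTES

Derivation:
Path 1 = f;g:
  e0=[1,0] f~>[1,0,0] g~>[1,0]
  e1=[0,1] f~>[1,1,0] g~>[0,1]
  ⟦path⟧₁ = (1 0; 0 1)
Path 2 = h;k:
  e0=[1,0] h~>[1,0] k~>[1,0]
  e1=[0,1] h~>[1,1] k~>[0,1]
  ⟦path⟧₂ = (1 0; 0 1)
Equal? equal; square commutes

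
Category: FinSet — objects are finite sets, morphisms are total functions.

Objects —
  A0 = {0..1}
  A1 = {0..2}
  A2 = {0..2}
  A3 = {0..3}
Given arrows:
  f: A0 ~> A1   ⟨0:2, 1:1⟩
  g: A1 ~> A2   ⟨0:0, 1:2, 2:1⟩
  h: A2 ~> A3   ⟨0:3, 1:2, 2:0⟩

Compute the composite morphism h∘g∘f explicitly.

  0 f~>2 g~>1 h~>2
  1 f~>1 g~>2 h~>0
result: ⟨0:2, 1:0⟩

Answer: ⟨0:2, 1:0⟩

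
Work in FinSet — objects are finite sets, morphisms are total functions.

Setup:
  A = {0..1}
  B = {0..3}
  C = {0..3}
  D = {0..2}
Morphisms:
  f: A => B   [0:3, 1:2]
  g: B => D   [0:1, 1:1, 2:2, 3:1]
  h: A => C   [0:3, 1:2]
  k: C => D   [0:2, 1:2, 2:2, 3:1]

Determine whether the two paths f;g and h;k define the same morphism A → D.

Path 1 = f;g:
  0 f=>3 g=>1
  1 f=>2 g=>2
  composite₁ = [0:1, 1:2]
Path 2 = h;k:
  0 h=>3 k=>1
  1 h=>2 k=>2
  composite₂ = [0:1, 1:2]
Equal? same morphism ✓

Answer: COMMUTES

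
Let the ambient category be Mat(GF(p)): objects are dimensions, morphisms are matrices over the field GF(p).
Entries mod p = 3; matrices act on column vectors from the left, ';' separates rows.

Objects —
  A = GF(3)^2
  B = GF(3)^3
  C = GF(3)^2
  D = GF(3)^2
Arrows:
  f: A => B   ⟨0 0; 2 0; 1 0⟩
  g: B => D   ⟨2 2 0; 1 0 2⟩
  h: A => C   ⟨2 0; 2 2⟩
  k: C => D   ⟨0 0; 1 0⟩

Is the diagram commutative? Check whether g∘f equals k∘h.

Answer: DOES NOT COMMUTE

Trace:
1) trace f;g:
  e0=⟨1,0⟩ f=>⟨0,2,1⟩ g=>⟨1,2⟩
  e1=⟨0,1⟩ f=>⟨0,0,0⟩ g=>⟨0,0⟩
  composite₁ = ⟨1 0; 2 0⟩
2) trace h;k:
  e0=⟨1,0⟩ h=>⟨2,2⟩ k=>⟨0,2⟩
  e1=⟨0,1⟩ h=>⟨0,2⟩ k=>⟨0,0⟩
  composite₂ = ⟨0 0; 2 0⟩
Equal? distinct morphisms ✗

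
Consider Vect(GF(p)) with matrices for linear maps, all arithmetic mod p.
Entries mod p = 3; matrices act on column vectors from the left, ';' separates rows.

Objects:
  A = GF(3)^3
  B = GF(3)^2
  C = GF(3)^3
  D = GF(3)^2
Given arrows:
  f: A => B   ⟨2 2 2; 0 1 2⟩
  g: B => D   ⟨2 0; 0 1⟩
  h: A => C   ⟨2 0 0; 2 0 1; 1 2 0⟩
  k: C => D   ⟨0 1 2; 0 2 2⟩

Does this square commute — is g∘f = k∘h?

Answer: COMMUTES

Derivation:
1) trace f;g:
  e0=(1,0,0) f=>(2,0) g=>(1,0)
  e1=(0,1,0) f=>(2,1) g=>(1,1)
  e2=(0,0,1) f=>(2,2) g=>(1,2)
  ⟦path⟧₁ = ⟨1 1 1; 0 1 2⟩
2) trace h;k:
  e0=(1,0,0) h=>(2,2,1) k=>(1,0)
  e1=(0,1,0) h=>(0,0,2) k=>(1,1)
  e2=(0,0,1) h=>(0,1,0) k=>(1,2)
  ⟦path⟧₂ = ⟨1 1 1; 0 1 2⟩
Equal? YES — commutes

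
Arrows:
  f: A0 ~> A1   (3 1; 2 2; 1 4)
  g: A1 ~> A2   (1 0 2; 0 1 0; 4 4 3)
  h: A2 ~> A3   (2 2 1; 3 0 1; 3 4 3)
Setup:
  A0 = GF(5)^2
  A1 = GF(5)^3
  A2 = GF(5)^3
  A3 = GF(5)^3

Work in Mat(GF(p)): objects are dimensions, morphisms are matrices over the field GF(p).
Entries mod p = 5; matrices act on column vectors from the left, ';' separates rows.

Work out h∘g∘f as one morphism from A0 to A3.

  e0=⟨1,0⟩ f~>⟨3,2,1⟩ g~>⟨0,2,3⟩ h~>⟨2,3,2⟩
  e1=⟨0,1⟩ f~>⟨1,2,4⟩ g~>⟨4,2,4⟩ h~>⟨1,1,2⟩
⟦path⟧: (2 1; 3 1; 2 2)

Answer: (2 1; 3 1; 2 2)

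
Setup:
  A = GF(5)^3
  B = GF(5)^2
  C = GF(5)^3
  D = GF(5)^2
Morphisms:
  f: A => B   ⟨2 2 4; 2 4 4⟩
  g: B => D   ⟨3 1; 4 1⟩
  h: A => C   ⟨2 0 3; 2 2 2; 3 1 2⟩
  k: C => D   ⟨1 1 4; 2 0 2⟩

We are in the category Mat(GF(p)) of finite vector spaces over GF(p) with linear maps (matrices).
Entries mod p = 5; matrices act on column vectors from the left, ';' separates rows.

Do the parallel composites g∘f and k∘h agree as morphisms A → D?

Answer: DOES NOT COMMUTE

Derivation:
Path 1 = f;g:
  e0=⟨1,0,0⟩ f=>⟨2,2⟩ g=>⟨3,0⟩
  e1=⟨0,1,0⟩ f=>⟨2,4⟩ g=>⟨0,2⟩
  e2=⟨0,0,1⟩ f=>⟨4,4⟩ g=>⟨1,0⟩
  ⟦path⟧₁ = ⟨3 0 1; 0 2 0⟩
Path 2 = h;k:
  e0=⟨1,0,0⟩ h=>⟨2,2,3⟩ k=>⟨1,0⟩
  e1=⟨0,1,0⟩ h=>⟨0,2,1⟩ k=>⟨1,2⟩
  e2=⟨0,0,1⟩ h=>⟨3,2,2⟩ k=>⟨3,0⟩
  ⟦path⟧₂ = ⟨1 1 3; 0 2 0⟩
Equal? differ; not commutative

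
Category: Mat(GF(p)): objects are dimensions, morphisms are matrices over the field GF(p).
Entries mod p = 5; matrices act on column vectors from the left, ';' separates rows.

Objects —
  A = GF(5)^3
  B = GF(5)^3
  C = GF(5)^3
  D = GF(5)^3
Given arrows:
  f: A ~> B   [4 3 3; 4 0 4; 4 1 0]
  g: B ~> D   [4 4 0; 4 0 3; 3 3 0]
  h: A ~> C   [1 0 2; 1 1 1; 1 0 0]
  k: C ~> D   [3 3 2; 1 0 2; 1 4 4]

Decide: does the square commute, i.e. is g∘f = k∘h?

Path 1 = f;g:
  e0=(1,0,0) f~>(4,4,4) g~>(2,3,4)
  e1=(0,1,0) f~>(3,0,1) g~>(2,0,4)
  e2=(0,0,1) f~>(3,4,0) g~>(3,2,1)
  ⟦path⟧₁ = [2 2 3; 3 0 2; 4 4 1]
Path 2 = h;k:
  e0=(1,0,0) h~>(1,1,1) k~>(3,3,4)
  e1=(0,1,0) h~>(0,1,0) k~>(3,0,4)
  e2=(0,0,1) h~>(2,1,0) k~>(4,2,1)
  ⟦path⟧₂ = [3 3 4; 3 0 2; 4 4 1]
Equal? differ; not commutative

Answer: DOES NOT COMMUTE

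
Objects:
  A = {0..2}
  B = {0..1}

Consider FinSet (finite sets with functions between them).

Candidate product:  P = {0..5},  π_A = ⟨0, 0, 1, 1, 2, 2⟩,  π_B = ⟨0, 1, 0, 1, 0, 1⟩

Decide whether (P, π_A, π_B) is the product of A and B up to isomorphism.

|A|·|B| = 3·2 = 6;  |P| = 6
Check the pairing map k ↦ (π_A(k), π_B(k)):
  0 -> (0,0)
  1 -> (0,1)
  2 -> (1,0)
  3 -> (1,1)
  4 -> (2,0)
  5 -> (2,1)
distinct pairs in image: 6 / 6 needed
  → bijection onto A×B; projections well-typed.

Answer: VALID PRODUCT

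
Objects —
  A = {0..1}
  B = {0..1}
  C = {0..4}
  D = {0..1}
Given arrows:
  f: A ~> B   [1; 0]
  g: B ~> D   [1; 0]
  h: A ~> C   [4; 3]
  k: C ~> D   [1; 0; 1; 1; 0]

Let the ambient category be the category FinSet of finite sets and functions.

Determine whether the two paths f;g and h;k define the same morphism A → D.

1) trace f;g:
  0 f~>1 g~>0
  1 f~>0 g~>1
  composite₁ = [0; 1]
2) trace h;k:
  0 h~>4 k~>0
  1 h~>3 k~>1
  composite₂ = [0; 1]
Equal? YES — commutes

Answer: COMMUTES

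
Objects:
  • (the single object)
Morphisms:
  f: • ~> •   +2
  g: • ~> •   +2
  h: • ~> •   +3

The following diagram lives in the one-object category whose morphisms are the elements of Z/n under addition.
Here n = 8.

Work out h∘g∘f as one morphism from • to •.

Answer: +7

Trace:
  0 +2≡2 +2≡4 +3≡7  (mod 8)
⟦path⟧: +7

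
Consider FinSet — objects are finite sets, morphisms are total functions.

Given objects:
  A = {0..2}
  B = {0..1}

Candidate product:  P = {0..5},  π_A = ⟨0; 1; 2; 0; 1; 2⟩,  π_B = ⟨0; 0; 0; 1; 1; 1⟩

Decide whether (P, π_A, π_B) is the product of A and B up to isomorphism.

|A|·|B| = 3·2 = 6;  |P| = 6
Check the pairing map k ↦ (π_A(k), π_B(k)):
  0 -> (0,0)
  1 -> (1,0)
  2 -> (2,0)
  3 -> (0,1)
  4 -> (1,1)
  5 -> (2,1)
distinct pairs in image: 6 / 6 needed
  → bijection onto A×B; projections well-typed.

Answer: VALID PRODUCT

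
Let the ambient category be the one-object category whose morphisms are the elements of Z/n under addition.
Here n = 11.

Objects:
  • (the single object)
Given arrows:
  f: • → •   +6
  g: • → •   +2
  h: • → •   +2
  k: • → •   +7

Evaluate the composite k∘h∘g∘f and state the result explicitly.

Answer: +6

Work:
  0 +6≡6 +2≡8 +2≡10 +7≡6  (mod 11)
result: +6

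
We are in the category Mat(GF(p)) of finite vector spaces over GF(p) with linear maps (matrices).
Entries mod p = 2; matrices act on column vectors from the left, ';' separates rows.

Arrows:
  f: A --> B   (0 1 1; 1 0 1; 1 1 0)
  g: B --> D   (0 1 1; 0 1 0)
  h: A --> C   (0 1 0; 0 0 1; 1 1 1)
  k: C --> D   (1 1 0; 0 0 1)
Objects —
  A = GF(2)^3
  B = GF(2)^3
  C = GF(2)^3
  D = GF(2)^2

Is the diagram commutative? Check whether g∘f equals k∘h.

Answer: DOES NOT COMMUTE

Trace:
Path 1 = f;g:
  e0=(1,0,0) f-->(0,1,1) g-->(0,1)
  e1=(0,1,0) f-->(1,0,1) g-->(1,0)
  e2=(0,0,1) f-->(1,1,0) g-->(1,1)
  result₁ = (0 1 1; 1 0 1)
Path 2 = h;k:
  e0=(1,0,0) h-->(0,0,1) k-->(0,1)
  e1=(0,1,0) h-->(1,0,1) k-->(1,1)
  e2=(0,0,1) h-->(0,1,1) k-->(1,1)
  result₂ = (0 1 1; 1 1 1)
Equal? NO — does not commute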